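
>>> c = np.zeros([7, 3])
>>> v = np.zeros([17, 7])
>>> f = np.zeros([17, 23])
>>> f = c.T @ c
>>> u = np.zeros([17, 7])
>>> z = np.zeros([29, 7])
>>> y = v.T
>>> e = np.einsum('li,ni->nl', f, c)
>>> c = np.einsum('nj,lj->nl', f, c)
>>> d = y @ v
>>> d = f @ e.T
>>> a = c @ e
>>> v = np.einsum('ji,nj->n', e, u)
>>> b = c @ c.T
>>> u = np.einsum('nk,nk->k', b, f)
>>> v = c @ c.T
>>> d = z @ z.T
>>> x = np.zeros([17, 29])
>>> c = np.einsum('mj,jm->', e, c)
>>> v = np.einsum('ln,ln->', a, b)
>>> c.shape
()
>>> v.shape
()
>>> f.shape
(3, 3)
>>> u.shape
(3,)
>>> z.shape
(29, 7)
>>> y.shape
(7, 17)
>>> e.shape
(7, 3)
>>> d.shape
(29, 29)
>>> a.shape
(3, 3)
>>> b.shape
(3, 3)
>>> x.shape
(17, 29)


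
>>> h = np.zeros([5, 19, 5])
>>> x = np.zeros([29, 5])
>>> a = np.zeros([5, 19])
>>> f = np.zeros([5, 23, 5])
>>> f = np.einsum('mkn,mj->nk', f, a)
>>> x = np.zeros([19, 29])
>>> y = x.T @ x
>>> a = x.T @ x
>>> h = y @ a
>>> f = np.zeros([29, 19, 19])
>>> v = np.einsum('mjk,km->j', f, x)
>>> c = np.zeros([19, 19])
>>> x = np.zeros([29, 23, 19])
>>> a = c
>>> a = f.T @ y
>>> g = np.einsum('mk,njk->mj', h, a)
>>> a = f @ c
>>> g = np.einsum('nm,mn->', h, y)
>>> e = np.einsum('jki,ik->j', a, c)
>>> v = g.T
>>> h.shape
(29, 29)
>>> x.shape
(29, 23, 19)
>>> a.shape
(29, 19, 19)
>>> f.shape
(29, 19, 19)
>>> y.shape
(29, 29)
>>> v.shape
()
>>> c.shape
(19, 19)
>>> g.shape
()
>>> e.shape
(29,)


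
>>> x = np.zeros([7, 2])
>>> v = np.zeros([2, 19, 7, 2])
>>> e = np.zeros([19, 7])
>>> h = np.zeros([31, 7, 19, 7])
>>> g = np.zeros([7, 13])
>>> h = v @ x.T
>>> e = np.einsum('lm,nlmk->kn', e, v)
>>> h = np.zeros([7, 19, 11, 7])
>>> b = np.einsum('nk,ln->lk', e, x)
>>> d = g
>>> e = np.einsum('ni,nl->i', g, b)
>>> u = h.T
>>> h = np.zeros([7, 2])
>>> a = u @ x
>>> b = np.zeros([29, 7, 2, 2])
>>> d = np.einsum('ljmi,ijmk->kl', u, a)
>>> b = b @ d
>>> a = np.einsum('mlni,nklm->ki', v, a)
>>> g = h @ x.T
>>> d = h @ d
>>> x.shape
(7, 2)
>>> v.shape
(2, 19, 7, 2)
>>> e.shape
(13,)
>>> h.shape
(7, 2)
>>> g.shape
(7, 7)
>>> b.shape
(29, 7, 2, 7)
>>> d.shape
(7, 7)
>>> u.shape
(7, 11, 19, 7)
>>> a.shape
(11, 2)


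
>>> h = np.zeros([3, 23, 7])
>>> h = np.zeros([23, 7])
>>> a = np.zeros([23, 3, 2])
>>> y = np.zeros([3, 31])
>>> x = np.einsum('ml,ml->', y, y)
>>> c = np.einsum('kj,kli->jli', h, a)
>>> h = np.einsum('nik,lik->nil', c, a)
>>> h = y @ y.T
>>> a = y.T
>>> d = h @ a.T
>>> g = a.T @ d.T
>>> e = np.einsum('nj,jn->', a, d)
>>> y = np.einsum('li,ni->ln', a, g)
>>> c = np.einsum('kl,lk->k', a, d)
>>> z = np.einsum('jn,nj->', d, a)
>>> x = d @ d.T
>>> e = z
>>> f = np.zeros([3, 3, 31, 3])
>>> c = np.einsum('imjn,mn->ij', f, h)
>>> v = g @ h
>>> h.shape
(3, 3)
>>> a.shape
(31, 3)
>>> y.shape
(31, 3)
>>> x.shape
(3, 3)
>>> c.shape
(3, 31)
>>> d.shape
(3, 31)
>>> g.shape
(3, 3)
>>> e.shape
()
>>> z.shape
()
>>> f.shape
(3, 3, 31, 3)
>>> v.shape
(3, 3)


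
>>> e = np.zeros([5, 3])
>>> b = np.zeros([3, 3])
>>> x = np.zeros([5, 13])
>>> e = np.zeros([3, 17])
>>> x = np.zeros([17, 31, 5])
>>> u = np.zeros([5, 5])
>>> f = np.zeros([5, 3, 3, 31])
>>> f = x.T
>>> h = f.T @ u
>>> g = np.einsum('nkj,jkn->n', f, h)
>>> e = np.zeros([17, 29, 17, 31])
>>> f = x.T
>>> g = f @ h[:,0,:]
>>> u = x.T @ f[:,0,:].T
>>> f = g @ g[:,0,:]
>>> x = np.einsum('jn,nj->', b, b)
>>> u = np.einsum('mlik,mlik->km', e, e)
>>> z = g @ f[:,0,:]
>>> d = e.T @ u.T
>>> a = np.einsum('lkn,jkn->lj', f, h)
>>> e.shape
(17, 29, 17, 31)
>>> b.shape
(3, 3)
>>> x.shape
()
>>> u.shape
(31, 17)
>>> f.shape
(5, 31, 5)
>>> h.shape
(17, 31, 5)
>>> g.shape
(5, 31, 5)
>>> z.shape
(5, 31, 5)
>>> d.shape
(31, 17, 29, 31)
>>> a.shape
(5, 17)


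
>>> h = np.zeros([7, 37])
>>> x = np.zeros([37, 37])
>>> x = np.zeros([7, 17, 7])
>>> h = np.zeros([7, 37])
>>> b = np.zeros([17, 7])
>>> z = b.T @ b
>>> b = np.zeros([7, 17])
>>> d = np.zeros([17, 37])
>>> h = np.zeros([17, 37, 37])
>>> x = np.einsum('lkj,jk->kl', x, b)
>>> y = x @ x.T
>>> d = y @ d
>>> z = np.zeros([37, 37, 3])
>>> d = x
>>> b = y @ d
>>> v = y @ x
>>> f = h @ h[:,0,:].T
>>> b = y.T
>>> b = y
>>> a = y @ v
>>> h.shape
(17, 37, 37)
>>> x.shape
(17, 7)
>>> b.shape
(17, 17)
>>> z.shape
(37, 37, 3)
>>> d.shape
(17, 7)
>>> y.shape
(17, 17)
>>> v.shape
(17, 7)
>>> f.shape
(17, 37, 17)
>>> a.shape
(17, 7)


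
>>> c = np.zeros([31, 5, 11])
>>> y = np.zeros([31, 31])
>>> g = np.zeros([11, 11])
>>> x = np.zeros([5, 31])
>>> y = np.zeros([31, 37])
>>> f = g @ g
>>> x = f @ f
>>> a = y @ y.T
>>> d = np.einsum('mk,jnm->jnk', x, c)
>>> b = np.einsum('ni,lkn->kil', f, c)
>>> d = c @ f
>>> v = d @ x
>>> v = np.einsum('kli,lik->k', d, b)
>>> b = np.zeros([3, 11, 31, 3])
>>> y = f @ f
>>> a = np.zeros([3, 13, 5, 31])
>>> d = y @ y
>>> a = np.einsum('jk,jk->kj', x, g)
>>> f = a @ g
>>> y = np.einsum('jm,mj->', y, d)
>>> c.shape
(31, 5, 11)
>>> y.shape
()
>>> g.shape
(11, 11)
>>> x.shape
(11, 11)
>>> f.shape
(11, 11)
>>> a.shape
(11, 11)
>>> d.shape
(11, 11)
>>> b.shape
(3, 11, 31, 3)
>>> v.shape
(31,)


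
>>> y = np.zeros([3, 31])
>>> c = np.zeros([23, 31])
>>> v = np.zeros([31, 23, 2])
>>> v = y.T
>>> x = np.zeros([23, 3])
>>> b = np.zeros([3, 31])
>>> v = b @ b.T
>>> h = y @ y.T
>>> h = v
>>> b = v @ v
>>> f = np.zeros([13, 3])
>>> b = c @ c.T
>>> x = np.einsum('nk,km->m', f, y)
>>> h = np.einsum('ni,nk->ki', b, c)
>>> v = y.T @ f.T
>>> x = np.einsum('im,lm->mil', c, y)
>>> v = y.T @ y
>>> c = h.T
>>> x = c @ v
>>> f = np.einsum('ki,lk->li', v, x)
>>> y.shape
(3, 31)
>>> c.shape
(23, 31)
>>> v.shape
(31, 31)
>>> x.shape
(23, 31)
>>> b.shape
(23, 23)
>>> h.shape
(31, 23)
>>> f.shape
(23, 31)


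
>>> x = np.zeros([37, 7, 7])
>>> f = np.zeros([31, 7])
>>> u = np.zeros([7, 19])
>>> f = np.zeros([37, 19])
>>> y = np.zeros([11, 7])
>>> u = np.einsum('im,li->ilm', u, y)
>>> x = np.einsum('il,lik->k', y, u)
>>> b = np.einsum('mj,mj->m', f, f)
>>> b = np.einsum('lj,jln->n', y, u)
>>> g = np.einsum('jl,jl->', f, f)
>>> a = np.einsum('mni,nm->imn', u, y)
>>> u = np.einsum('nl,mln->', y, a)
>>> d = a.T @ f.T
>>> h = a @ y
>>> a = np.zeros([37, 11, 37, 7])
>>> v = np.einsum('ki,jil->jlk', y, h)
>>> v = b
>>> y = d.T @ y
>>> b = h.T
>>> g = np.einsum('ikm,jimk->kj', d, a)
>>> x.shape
(19,)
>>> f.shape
(37, 19)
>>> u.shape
()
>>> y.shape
(37, 7, 7)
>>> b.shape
(7, 7, 19)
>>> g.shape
(7, 37)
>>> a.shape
(37, 11, 37, 7)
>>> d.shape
(11, 7, 37)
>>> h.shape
(19, 7, 7)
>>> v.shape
(19,)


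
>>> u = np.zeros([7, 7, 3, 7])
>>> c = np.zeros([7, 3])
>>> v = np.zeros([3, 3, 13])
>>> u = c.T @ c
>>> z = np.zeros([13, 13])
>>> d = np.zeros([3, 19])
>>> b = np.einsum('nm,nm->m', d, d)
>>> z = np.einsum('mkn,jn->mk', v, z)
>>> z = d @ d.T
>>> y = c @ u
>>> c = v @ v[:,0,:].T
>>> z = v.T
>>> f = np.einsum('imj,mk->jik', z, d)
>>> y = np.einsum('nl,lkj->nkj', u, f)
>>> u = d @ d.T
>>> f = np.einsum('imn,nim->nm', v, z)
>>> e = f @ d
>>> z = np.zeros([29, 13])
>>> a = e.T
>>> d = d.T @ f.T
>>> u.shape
(3, 3)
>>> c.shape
(3, 3, 3)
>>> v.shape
(3, 3, 13)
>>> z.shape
(29, 13)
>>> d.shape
(19, 13)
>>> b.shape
(19,)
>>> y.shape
(3, 13, 19)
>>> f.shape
(13, 3)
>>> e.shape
(13, 19)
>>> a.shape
(19, 13)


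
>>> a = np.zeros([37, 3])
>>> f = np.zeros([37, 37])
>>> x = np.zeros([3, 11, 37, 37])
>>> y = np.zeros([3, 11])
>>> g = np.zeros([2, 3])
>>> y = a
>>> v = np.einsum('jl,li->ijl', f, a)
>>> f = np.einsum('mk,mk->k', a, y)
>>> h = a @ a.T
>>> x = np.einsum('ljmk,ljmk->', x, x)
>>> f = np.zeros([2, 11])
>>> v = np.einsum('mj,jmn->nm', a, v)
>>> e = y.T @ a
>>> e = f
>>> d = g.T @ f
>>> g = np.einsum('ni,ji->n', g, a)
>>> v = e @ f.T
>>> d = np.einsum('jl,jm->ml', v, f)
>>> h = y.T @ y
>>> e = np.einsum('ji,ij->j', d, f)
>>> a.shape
(37, 3)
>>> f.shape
(2, 11)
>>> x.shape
()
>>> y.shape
(37, 3)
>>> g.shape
(2,)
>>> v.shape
(2, 2)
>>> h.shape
(3, 3)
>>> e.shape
(11,)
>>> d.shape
(11, 2)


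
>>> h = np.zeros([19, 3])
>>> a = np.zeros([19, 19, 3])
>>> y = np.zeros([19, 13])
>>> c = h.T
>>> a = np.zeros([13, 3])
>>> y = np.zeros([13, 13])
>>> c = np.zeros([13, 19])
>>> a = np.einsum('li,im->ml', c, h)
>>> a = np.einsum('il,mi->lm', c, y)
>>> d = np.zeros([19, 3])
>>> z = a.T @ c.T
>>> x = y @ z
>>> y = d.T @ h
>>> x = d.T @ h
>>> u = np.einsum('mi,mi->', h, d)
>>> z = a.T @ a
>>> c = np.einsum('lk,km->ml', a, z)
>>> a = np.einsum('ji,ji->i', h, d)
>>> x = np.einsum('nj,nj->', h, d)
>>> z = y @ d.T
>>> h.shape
(19, 3)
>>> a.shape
(3,)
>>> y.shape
(3, 3)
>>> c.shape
(13, 19)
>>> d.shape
(19, 3)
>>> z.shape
(3, 19)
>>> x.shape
()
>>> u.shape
()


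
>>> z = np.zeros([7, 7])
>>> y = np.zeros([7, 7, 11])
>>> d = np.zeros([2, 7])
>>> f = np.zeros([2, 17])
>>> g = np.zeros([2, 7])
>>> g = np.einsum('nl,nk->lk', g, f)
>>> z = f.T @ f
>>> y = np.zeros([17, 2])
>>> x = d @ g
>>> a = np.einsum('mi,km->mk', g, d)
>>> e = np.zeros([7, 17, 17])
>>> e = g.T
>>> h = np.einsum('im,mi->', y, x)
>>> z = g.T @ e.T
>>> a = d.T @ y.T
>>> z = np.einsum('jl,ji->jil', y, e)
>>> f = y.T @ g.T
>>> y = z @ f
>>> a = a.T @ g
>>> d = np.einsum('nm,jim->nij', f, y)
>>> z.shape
(17, 7, 2)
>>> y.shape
(17, 7, 7)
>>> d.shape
(2, 7, 17)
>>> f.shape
(2, 7)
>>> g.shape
(7, 17)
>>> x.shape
(2, 17)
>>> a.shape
(17, 17)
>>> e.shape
(17, 7)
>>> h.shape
()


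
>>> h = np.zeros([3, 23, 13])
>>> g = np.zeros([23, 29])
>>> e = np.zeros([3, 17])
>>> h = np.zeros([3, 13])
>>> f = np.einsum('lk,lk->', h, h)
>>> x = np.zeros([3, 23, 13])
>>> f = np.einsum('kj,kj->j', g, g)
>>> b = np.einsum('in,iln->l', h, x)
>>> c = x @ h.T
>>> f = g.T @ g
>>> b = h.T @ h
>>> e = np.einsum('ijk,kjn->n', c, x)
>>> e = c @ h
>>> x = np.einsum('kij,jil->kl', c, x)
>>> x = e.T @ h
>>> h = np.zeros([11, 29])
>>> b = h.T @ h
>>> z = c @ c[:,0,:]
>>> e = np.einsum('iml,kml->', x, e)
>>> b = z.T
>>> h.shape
(11, 29)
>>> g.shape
(23, 29)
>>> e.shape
()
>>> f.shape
(29, 29)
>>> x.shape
(13, 23, 13)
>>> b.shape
(3, 23, 3)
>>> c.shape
(3, 23, 3)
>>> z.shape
(3, 23, 3)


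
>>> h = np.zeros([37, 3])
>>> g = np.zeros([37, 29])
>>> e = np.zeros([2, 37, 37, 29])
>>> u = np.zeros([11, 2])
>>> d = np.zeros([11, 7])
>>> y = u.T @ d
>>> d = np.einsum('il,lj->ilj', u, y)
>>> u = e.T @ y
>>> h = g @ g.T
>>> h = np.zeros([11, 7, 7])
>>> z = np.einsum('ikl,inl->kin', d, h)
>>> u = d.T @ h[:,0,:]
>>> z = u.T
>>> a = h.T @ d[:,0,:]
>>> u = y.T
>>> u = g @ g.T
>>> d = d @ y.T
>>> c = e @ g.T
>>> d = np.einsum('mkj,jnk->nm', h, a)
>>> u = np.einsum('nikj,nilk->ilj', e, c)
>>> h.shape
(11, 7, 7)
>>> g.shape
(37, 29)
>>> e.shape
(2, 37, 37, 29)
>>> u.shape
(37, 37, 29)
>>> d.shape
(7, 11)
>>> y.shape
(2, 7)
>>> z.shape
(7, 2, 7)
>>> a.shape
(7, 7, 7)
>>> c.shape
(2, 37, 37, 37)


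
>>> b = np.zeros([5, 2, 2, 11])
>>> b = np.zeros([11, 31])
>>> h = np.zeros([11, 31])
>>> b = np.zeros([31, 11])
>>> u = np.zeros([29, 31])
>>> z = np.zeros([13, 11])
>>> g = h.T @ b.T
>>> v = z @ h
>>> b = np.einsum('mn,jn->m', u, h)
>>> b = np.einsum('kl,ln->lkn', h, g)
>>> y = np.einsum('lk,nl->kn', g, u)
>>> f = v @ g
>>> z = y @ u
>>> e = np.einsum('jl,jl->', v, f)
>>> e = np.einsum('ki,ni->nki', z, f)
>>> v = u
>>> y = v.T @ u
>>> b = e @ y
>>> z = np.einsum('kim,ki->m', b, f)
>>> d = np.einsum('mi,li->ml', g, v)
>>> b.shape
(13, 31, 31)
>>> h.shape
(11, 31)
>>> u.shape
(29, 31)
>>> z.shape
(31,)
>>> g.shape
(31, 31)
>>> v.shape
(29, 31)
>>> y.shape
(31, 31)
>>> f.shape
(13, 31)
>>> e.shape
(13, 31, 31)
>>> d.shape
(31, 29)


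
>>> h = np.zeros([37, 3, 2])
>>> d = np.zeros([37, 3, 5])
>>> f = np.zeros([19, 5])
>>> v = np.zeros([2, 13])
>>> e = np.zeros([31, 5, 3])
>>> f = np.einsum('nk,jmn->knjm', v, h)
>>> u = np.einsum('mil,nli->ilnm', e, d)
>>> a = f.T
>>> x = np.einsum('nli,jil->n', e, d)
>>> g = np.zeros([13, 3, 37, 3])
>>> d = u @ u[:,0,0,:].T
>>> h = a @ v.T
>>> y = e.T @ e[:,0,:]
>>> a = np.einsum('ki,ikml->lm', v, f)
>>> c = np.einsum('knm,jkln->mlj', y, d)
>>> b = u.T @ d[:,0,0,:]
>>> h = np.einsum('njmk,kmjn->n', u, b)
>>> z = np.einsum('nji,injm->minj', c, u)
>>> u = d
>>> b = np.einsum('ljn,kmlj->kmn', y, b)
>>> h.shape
(5,)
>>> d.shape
(5, 3, 37, 5)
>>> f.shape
(13, 2, 37, 3)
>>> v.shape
(2, 13)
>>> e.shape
(31, 5, 3)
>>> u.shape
(5, 3, 37, 5)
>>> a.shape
(3, 37)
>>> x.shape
(31,)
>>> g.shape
(13, 3, 37, 3)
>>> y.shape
(3, 5, 3)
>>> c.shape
(3, 37, 5)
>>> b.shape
(31, 37, 3)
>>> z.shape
(31, 5, 3, 37)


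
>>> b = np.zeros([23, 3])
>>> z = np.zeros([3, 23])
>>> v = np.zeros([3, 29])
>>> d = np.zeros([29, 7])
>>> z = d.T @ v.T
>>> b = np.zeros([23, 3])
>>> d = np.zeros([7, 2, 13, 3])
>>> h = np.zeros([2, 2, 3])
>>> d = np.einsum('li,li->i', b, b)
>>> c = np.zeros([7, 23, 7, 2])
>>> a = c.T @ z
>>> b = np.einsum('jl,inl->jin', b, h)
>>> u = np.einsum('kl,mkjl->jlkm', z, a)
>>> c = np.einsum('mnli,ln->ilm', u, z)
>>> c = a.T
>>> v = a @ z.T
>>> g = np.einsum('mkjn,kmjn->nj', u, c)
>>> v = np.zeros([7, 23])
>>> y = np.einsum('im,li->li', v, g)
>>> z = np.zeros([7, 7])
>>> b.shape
(23, 2, 2)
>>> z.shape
(7, 7)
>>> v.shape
(7, 23)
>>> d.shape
(3,)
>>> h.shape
(2, 2, 3)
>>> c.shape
(3, 23, 7, 2)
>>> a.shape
(2, 7, 23, 3)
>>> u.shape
(23, 3, 7, 2)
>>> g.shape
(2, 7)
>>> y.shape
(2, 7)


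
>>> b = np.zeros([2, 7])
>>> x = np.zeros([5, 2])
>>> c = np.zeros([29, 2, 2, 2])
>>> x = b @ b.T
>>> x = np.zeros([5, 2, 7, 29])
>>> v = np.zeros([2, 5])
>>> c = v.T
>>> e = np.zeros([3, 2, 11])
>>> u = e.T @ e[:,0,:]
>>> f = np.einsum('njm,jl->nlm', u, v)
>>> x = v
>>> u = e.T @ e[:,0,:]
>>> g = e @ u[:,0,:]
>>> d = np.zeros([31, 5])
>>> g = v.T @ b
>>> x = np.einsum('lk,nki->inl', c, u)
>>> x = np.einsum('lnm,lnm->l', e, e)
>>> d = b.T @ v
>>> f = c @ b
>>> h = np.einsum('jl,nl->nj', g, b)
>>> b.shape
(2, 7)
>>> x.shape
(3,)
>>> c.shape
(5, 2)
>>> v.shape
(2, 5)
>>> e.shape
(3, 2, 11)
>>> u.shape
(11, 2, 11)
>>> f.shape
(5, 7)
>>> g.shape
(5, 7)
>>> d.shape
(7, 5)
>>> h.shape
(2, 5)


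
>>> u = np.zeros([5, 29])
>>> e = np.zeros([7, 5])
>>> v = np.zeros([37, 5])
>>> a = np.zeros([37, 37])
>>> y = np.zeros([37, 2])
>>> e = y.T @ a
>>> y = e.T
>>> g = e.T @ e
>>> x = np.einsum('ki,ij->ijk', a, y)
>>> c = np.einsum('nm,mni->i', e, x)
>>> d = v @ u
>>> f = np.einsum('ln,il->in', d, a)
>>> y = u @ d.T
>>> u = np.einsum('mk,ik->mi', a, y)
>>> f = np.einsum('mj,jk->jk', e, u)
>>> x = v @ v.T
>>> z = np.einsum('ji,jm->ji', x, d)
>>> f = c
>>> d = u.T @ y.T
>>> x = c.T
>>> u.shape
(37, 5)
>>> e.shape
(2, 37)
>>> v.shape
(37, 5)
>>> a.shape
(37, 37)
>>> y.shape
(5, 37)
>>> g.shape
(37, 37)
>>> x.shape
(37,)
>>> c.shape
(37,)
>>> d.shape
(5, 5)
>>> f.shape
(37,)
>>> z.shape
(37, 37)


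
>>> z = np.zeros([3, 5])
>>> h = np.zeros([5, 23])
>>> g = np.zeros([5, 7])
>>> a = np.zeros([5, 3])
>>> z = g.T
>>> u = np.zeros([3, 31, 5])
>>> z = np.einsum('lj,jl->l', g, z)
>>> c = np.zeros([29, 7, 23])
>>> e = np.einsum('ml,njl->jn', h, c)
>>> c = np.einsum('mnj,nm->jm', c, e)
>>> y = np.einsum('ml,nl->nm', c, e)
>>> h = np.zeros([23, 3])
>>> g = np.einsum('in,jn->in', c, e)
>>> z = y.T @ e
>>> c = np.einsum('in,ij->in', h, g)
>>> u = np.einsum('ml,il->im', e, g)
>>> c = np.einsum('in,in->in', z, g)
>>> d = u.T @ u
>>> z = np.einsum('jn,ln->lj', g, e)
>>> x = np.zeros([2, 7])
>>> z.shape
(7, 23)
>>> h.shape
(23, 3)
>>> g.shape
(23, 29)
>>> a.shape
(5, 3)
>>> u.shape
(23, 7)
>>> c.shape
(23, 29)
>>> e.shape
(7, 29)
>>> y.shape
(7, 23)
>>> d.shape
(7, 7)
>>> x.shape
(2, 7)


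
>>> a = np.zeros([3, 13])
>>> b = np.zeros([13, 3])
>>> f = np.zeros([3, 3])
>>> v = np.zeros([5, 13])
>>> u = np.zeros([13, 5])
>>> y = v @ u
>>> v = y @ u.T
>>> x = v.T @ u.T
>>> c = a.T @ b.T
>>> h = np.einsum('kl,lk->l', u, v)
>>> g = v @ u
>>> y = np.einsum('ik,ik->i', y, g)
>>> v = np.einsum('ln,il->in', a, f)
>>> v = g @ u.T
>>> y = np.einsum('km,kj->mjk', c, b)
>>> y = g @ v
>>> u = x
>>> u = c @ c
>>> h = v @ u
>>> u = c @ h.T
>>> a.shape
(3, 13)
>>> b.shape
(13, 3)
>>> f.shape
(3, 3)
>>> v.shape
(5, 13)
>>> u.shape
(13, 5)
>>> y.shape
(5, 13)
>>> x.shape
(13, 13)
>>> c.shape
(13, 13)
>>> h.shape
(5, 13)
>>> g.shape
(5, 5)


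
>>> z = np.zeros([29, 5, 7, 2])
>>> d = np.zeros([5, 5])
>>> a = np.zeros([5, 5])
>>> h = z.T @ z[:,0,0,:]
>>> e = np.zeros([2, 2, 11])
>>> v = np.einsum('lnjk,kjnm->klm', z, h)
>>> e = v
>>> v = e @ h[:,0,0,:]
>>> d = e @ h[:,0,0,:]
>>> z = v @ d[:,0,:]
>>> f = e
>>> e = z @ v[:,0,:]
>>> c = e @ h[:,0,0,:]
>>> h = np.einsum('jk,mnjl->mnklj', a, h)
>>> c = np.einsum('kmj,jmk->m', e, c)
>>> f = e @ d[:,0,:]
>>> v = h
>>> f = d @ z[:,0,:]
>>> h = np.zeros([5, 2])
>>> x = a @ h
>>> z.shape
(2, 29, 2)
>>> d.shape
(2, 29, 2)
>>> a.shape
(5, 5)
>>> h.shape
(5, 2)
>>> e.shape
(2, 29, 2)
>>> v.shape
(2, 7, 5, 2, 5)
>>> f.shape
(2, 29, 2)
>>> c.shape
(29,)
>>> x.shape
(5, 2)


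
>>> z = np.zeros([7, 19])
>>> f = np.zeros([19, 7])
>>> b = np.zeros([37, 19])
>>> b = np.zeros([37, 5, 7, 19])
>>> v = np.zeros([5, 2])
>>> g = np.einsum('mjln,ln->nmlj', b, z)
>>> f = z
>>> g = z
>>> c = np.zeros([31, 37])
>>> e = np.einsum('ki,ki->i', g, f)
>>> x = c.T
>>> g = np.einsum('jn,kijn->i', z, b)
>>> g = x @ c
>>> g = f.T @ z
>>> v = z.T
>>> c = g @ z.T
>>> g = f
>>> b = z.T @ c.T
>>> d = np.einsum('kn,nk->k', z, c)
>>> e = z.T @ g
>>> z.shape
(7, 19)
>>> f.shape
(7, 19)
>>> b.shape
(19, 19)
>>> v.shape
(19, 7)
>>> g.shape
(7, 19)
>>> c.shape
(19, 7)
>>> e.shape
(19, 19)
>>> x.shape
(37, 31)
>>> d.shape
(7,)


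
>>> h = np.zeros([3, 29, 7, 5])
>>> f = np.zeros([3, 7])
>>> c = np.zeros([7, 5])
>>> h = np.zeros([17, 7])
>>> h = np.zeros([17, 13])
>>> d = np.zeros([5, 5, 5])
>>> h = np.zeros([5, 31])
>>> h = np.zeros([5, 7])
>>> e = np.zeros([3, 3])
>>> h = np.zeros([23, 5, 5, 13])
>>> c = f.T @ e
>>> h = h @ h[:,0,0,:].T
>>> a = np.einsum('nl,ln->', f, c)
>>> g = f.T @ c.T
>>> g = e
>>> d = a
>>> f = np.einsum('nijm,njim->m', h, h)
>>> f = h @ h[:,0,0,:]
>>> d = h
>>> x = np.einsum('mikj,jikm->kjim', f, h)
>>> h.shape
(23, 5, 5, 23)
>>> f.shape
(23, 5, 5, 23)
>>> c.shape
(7, 3)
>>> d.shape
(23, 5, 5, 23)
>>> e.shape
(3, 3)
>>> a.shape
()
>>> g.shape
(3, 3)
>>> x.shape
(5, 23, 5, 23)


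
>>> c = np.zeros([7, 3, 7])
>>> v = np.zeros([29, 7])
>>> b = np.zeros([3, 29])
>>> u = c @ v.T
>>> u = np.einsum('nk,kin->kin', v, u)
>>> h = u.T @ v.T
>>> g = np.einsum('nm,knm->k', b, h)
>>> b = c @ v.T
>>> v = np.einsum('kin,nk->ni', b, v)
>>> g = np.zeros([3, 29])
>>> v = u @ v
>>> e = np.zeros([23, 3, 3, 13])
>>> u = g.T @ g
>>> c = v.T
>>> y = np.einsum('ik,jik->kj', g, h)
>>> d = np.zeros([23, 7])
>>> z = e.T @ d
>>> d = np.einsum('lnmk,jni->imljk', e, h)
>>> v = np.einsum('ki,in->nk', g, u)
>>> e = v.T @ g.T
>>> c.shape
(3, 3, 7)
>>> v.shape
(29, 3)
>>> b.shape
(7, 3, 29)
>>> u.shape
(29, 29)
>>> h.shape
(29, 3, 29)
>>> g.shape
(3, 29)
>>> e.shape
(3, 3)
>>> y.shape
(29, 29)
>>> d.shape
(29, 3, 23, 29, 13)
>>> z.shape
(13, 3, 3, 7)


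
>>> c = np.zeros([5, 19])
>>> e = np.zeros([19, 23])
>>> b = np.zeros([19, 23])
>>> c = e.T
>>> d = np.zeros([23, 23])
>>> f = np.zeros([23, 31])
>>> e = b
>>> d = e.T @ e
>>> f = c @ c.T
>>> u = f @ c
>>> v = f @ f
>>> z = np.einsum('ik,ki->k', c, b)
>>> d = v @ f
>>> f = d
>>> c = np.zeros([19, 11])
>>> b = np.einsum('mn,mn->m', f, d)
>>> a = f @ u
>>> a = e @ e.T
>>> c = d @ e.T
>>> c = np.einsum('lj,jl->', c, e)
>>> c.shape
()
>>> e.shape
(19, 23)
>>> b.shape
(23,)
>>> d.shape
(23, 23)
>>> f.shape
(23, 23)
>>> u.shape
(23, 19)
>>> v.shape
(23, 23)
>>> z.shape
(19,)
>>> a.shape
(19, 19)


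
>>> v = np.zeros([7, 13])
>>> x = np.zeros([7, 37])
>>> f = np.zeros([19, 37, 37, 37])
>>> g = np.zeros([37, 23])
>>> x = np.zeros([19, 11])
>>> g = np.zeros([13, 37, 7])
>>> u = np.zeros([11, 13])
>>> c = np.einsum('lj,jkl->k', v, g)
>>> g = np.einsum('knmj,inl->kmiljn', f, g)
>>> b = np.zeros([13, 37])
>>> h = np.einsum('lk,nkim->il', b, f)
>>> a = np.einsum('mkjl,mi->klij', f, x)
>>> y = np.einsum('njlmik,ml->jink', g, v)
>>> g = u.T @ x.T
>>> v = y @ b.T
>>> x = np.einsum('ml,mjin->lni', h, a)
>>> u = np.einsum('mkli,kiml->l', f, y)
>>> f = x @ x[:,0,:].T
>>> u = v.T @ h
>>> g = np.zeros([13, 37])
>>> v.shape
(37, 37, 19, 13)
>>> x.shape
(13, 37, 11)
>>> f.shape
(13, 37, 13)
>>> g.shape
(13, 37)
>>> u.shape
(13, 19, 37, 13)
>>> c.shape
(37,)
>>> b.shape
(13, 37)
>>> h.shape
(37, 13)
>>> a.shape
(37, 37, 11, 37)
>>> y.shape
(37, 37, 19, 37)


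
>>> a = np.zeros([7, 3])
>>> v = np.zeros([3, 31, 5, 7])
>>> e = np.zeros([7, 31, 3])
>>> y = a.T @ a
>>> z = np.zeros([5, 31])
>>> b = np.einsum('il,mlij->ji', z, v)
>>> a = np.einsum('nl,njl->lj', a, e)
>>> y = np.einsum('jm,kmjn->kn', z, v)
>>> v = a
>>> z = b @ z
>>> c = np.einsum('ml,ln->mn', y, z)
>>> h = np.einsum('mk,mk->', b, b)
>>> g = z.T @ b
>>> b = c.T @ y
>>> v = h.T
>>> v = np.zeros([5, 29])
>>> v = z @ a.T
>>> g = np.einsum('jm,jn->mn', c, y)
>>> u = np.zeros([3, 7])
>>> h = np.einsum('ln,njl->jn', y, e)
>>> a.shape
(3, 31)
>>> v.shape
(7, 3)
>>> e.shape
(7, 31, 3)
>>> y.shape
(3, 7)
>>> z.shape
(7, 31)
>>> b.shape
(31, 7)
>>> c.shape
(3, 31)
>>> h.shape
(31, 7)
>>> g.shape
(31, 7)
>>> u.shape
(3, 7)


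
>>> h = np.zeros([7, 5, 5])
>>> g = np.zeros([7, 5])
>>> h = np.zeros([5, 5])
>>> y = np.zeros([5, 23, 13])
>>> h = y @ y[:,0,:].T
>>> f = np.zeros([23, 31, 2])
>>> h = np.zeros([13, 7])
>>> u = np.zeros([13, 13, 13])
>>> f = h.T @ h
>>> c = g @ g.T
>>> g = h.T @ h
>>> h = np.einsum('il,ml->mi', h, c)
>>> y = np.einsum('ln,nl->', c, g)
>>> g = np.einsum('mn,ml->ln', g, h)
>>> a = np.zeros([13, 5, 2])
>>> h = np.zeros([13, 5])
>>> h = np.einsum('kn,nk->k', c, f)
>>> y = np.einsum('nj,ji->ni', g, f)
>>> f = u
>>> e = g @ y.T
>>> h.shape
(7,)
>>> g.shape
(13, 7)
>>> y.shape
(13, 7)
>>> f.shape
(13, 13, 13)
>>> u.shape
(13, 13, 13)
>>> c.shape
(7, 7)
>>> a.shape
(13, 5, 2)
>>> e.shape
(13, 13)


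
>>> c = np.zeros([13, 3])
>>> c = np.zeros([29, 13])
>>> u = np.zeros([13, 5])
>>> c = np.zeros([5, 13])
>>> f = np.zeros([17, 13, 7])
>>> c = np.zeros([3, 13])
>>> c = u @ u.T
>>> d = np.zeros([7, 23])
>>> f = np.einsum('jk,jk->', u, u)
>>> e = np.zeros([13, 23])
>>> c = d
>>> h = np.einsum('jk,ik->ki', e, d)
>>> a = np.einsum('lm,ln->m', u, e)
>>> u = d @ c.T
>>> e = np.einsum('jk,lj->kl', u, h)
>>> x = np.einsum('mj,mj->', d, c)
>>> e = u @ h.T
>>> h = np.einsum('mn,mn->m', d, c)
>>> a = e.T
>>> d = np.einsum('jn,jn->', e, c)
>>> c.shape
(7, 23)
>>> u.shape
(7, 7)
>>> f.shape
()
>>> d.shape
()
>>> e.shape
(7, 23)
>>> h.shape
(7,)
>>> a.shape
(23, 7)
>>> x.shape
()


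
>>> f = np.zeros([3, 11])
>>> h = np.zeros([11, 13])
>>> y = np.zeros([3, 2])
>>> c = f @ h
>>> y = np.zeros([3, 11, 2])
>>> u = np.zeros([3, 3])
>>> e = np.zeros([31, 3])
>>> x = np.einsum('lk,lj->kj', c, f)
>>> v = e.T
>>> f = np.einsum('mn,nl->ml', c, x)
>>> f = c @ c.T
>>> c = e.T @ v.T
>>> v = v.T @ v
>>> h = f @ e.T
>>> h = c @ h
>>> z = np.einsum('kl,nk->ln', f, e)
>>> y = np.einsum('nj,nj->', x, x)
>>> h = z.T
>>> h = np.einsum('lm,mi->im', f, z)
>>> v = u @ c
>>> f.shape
(3, 3)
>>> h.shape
(31, 3)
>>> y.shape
()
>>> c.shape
(3, 3)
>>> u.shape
(3, 3)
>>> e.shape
(31, 3)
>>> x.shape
(13, 11)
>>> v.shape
(3, 3)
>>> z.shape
(3, 31)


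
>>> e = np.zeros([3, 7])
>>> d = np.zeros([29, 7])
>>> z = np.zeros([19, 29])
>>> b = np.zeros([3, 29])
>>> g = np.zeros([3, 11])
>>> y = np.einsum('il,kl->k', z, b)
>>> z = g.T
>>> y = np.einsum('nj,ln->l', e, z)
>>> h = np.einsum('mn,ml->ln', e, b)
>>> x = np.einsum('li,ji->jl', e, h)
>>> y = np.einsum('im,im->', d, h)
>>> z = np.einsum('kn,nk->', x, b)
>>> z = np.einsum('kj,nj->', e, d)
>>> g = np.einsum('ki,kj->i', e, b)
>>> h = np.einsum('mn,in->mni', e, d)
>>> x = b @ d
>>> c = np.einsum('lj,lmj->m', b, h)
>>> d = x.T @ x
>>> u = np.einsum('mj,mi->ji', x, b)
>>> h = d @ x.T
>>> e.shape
(3, 7)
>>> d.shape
(7, 7)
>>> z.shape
()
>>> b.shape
(3, 29)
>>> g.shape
(7,)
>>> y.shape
()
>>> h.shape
(7, 3)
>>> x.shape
(3, 7)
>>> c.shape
(7,)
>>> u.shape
(7, 29)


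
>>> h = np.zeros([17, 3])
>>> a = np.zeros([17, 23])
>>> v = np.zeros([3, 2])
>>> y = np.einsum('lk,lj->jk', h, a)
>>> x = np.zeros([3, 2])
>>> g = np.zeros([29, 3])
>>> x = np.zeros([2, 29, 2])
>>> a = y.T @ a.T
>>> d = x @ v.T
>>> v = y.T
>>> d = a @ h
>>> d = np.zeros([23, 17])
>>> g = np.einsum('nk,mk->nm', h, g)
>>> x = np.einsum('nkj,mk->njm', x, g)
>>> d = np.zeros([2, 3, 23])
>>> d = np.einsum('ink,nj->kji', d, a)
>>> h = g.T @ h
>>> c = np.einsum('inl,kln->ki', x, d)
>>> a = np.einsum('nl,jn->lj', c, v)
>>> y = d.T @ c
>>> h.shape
(29, 3)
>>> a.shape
(2, 3)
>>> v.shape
(3, 23)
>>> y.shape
(2, 17, 2)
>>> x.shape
(2, 2, 17)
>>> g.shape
(17, 29)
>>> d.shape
(23, 17, 2)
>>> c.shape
(23, 2)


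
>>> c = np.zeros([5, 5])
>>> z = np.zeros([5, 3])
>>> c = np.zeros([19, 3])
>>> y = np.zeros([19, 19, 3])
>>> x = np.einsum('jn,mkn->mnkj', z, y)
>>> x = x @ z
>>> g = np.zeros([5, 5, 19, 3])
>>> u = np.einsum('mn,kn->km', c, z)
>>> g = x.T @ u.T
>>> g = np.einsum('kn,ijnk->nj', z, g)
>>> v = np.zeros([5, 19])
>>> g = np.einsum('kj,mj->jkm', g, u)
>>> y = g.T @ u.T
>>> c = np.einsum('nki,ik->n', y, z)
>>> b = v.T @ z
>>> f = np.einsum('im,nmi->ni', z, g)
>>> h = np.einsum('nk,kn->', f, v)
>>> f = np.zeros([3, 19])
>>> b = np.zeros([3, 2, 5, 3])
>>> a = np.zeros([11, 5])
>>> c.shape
(5,)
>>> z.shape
(5, 3)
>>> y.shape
(5, 3, 5)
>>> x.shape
(19, 3, 19, 3)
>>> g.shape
(19, 3, 5)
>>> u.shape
(5, 19)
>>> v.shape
(5, 19)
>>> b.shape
(3, 2, 5, 3)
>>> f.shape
(3, 19)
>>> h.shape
()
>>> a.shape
(11, 5)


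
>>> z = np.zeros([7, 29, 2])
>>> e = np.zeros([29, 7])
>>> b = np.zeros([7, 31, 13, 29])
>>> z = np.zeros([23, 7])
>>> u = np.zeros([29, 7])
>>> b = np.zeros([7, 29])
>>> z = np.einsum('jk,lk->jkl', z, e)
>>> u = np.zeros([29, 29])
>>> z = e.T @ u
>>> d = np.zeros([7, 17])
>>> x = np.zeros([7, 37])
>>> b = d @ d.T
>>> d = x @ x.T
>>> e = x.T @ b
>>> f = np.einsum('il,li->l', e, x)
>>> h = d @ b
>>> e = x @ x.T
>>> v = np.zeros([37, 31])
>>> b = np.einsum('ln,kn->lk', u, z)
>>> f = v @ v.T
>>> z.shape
(7, 29)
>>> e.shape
(7, 7)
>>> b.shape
(29, 7)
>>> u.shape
(29, 29)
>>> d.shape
(7, 7)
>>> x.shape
(7, 37)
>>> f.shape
(37, 37)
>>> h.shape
(7, 7)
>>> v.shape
(37, 31)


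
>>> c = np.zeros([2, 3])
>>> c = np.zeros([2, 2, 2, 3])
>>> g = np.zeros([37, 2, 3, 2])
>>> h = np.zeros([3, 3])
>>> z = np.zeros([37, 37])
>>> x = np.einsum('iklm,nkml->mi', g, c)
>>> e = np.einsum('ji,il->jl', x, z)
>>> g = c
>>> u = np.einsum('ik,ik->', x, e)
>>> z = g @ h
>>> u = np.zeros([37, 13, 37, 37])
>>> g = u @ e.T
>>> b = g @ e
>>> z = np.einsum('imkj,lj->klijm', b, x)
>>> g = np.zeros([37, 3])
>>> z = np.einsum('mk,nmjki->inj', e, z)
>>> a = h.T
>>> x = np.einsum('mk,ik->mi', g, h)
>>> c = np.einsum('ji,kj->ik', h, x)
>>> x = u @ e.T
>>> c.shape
(3, 37)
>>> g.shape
(37, 3)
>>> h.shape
(3, 3)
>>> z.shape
(13, 37, 37)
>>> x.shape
(37, 13, 37, 2)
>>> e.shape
(2, 37)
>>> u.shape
(37, 13, 37, 37)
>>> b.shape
(37, 13, 37, 37)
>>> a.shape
(3, 3)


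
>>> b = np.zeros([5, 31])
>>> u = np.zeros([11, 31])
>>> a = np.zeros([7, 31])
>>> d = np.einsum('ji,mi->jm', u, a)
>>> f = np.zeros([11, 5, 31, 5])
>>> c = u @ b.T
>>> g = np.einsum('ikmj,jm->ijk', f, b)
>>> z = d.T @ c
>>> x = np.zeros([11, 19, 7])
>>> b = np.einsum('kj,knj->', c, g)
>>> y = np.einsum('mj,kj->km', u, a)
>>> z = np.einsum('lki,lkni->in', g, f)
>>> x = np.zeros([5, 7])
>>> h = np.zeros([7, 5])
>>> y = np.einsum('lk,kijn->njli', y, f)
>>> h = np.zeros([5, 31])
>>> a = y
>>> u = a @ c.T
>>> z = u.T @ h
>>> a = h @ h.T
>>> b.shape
()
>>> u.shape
(5, 31, 7, 11)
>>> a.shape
(5, 5)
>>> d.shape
(11, 7)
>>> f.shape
(11, 5, 31, 5)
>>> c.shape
(11, 5)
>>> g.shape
(11, 5, 5)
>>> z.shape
(11, 7, 31, 31)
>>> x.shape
(5, 7)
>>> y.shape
(5, 31, 7, 5)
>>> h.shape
(5, 31)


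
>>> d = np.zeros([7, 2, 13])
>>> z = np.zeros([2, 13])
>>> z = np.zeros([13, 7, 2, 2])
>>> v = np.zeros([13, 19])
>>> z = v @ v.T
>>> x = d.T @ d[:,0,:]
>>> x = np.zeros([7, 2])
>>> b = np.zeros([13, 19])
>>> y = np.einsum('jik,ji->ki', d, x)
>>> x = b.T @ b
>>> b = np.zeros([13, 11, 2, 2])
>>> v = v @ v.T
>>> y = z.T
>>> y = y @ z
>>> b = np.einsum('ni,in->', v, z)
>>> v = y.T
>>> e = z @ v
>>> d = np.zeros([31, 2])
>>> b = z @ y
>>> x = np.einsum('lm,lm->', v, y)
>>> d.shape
(31, 2)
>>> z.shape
(13, 13)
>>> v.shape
(13, 13)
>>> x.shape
()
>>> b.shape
(13, 13)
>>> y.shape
(13, 13)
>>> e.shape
(13, 13)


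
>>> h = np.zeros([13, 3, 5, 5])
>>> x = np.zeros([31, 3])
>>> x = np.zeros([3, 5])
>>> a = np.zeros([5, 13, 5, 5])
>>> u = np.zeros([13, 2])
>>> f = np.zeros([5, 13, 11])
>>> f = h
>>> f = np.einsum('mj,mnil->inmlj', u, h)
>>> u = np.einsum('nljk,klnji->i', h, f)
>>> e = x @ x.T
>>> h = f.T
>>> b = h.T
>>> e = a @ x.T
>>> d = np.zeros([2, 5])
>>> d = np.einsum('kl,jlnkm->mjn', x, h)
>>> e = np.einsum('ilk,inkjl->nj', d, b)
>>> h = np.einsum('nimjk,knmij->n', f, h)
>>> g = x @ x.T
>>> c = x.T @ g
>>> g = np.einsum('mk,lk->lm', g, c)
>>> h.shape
(5,)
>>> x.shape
(3, 5)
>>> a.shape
(5, 13, 5, 5)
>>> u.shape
(2,)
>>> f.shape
(5, 3, 13, 5, 2)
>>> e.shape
(3, 5)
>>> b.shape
(5, 3, 13, 5, 2)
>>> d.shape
(5, 2, 13)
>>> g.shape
(5, 3)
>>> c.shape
(5, 3)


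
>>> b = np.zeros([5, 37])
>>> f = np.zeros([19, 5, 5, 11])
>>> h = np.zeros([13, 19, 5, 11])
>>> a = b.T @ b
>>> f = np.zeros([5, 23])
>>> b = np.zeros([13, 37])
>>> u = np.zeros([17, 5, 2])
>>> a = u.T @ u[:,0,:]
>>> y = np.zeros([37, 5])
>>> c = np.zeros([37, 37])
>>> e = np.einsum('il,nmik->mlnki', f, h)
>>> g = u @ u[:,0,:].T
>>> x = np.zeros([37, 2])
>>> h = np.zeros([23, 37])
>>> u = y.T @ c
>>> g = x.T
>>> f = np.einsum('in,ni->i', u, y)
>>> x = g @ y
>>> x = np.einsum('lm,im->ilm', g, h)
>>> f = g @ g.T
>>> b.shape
(13, 37)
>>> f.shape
(2, 2)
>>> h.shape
(23, 37)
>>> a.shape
(2, 5, 2)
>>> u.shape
(5, 37)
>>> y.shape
(37, 5)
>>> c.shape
(37, 37)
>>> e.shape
(19, 23, 13, 11, 5)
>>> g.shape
(2, 37)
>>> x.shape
(23, 2, 37)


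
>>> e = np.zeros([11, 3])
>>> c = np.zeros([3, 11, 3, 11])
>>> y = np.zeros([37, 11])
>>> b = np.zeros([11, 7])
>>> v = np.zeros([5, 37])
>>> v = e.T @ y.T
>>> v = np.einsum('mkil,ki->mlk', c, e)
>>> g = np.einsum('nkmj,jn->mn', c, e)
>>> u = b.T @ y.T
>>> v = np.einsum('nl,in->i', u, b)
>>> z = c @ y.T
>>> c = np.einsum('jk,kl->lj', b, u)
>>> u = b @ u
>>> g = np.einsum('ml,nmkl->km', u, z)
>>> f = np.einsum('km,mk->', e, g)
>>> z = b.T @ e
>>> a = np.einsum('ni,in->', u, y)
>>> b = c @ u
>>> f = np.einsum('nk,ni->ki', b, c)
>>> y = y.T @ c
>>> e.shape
(11, 3)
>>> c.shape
(37, 11)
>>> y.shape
(11, 11)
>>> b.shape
(37, 37)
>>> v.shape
(11,)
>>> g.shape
(3, 11)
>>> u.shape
(11, 37)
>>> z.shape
(7, 3)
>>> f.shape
(37, 11)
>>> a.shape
()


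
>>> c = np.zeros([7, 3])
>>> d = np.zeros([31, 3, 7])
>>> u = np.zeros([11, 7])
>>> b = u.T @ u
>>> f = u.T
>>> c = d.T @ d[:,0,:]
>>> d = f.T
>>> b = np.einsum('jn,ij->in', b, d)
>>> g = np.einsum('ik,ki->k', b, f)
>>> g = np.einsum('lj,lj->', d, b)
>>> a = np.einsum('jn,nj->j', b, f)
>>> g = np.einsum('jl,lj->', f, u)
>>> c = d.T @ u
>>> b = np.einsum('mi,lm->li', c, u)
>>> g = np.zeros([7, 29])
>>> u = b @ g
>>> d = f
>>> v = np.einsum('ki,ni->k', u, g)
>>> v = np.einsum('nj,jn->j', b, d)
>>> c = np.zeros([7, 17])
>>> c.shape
(7, 17)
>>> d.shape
(7, 11)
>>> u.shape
(11, 29)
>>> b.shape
(11, 7)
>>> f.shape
(7, 11)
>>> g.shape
(7, 29)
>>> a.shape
(11,)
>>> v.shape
(7,)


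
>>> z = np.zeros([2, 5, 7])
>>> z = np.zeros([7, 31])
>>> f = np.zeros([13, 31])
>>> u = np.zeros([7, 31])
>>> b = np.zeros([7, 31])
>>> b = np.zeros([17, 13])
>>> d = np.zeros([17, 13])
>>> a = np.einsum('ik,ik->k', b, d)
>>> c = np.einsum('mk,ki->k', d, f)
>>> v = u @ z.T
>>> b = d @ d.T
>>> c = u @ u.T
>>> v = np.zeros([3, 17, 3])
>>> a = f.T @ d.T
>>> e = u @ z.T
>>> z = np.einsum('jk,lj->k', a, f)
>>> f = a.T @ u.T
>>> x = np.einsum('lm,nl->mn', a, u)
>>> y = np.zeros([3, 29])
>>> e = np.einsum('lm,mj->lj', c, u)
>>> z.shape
(17,)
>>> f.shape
(17, 7)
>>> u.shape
(7, 31)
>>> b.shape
(17, 17)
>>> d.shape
(17, 13)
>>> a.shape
(31, 17)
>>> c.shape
(7, 7)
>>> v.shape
(3, 17, 3)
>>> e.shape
(7, 31)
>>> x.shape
(17, 7)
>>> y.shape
(3, 29)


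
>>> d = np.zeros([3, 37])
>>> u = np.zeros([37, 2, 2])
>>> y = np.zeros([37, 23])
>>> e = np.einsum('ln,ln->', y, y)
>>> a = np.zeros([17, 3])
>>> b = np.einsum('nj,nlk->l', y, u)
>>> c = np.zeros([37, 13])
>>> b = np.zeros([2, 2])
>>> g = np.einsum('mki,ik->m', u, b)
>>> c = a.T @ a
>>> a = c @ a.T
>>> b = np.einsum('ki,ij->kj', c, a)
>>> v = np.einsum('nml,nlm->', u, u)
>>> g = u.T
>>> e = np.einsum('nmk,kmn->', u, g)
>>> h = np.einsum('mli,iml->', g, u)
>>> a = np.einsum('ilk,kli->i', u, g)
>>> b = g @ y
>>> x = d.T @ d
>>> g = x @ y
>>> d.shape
(3, 37)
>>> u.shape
(37, 2, 2)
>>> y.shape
(37, 23)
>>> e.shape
()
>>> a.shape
(37,)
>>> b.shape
(2, 2, 23)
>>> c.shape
(3, 3)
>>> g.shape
(37, 23)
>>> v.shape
()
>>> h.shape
()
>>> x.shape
(37, 37)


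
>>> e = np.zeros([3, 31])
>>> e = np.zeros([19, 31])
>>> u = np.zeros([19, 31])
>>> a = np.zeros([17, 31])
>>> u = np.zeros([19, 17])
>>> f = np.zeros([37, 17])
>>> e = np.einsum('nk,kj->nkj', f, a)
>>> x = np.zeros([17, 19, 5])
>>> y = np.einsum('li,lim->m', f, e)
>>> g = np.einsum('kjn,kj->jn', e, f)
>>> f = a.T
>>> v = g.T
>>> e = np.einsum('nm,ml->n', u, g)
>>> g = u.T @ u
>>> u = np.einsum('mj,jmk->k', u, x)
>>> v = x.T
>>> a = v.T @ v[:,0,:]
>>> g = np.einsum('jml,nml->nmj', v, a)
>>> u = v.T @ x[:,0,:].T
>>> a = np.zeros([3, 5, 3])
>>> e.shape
(19,)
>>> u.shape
(17, 19, 17)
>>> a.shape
(3, 5, 3)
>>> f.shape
(31, 17)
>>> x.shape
(17, 19, 5)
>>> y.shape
(31,)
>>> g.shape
(17, 19, 5)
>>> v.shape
(5, 19, 17)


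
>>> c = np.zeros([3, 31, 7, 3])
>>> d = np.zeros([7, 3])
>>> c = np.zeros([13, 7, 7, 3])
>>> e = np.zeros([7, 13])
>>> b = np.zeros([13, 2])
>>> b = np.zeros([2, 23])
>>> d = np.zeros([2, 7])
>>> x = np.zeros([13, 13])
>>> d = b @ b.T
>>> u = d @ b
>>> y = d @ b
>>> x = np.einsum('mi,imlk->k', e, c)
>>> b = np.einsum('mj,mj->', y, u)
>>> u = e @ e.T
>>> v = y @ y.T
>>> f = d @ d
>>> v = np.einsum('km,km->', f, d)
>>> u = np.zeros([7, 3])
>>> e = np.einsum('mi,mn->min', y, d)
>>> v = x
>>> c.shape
(13, 7, 7, 3)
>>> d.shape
(2, 2)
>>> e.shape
(2, 23, 2)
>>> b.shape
()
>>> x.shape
(3,)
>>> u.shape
(7, 3)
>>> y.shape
(2, 23)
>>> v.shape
(3,)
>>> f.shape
(2, 2)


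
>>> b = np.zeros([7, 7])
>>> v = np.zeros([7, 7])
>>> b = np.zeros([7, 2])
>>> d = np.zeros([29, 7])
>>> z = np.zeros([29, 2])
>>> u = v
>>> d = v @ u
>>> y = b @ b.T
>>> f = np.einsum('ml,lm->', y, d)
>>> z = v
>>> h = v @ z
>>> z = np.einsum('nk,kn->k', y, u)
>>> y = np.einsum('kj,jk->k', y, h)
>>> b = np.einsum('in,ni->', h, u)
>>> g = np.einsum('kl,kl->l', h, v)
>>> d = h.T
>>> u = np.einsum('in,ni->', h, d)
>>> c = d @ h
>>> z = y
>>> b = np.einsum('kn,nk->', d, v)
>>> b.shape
()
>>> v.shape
(7, 7)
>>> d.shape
(7, 7)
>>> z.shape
(7,)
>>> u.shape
()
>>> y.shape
(7,)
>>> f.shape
()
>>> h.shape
(7, 7)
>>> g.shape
(7,)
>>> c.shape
(7, 7)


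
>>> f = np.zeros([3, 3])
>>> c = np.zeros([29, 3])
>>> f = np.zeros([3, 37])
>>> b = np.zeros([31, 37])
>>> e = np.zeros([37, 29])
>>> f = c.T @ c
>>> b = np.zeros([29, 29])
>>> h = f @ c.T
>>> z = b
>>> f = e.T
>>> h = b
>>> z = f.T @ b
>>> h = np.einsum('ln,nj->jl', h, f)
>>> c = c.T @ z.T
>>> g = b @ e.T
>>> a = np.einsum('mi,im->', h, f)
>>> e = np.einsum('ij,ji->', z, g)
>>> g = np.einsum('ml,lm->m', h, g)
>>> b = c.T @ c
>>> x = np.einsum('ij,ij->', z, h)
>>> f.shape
(29, 37)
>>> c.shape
(3, 37)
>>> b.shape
(37, 37)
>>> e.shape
()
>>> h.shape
(37, 29)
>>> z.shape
(37, 29)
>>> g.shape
(37,)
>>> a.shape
()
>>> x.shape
()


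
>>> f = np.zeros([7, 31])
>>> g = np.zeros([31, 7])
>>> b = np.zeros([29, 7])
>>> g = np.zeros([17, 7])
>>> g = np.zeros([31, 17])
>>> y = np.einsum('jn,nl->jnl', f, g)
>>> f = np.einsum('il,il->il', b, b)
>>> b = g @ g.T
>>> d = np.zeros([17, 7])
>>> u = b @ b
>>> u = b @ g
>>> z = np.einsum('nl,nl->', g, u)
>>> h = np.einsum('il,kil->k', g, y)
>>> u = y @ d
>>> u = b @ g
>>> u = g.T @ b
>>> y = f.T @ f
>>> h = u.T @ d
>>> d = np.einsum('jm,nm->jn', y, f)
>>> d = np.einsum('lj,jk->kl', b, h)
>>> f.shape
(29, 7)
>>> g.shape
(31, 17)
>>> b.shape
(31, 31)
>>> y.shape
(7, 7)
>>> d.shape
(7, 31)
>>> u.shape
(17, 31)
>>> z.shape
()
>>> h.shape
(31, 7)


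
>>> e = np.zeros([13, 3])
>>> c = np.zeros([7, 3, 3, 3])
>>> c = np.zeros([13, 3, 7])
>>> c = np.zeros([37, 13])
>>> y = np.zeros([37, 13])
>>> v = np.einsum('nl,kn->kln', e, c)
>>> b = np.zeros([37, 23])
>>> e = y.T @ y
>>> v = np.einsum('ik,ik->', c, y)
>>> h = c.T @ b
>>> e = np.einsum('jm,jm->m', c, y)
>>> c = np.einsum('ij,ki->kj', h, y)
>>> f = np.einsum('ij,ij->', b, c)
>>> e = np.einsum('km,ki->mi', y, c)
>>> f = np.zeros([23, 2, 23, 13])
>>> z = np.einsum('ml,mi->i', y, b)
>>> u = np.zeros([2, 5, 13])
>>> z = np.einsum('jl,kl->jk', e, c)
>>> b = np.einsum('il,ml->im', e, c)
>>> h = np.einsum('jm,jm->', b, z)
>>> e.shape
(13, 23)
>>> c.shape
(37, 23)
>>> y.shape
(37, 13)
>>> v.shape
()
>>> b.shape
(13, 37)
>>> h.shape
()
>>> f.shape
(23, 2, 23, 13)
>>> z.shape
(13, 37)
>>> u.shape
(2, 5, 13)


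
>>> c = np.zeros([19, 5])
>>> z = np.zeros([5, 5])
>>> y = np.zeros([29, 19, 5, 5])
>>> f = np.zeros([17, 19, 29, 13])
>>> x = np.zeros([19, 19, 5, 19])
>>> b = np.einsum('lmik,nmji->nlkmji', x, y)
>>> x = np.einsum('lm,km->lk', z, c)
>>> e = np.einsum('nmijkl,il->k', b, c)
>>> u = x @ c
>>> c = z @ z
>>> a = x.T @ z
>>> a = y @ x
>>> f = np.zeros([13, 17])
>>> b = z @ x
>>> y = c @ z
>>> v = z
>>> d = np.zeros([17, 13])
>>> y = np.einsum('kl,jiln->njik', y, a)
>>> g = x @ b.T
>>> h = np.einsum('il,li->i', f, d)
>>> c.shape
(5, 5)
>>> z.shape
(5, 5)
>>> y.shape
(19, 29, 19, 5)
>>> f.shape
(13, 17)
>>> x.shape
(5, 19)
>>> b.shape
(5, 19)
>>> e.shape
(5,)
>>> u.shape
(5, 5)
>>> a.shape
(29, 19, 5, 19)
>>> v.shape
(5, 5)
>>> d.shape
(17, 13)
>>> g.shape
(5, 5)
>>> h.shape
(13,)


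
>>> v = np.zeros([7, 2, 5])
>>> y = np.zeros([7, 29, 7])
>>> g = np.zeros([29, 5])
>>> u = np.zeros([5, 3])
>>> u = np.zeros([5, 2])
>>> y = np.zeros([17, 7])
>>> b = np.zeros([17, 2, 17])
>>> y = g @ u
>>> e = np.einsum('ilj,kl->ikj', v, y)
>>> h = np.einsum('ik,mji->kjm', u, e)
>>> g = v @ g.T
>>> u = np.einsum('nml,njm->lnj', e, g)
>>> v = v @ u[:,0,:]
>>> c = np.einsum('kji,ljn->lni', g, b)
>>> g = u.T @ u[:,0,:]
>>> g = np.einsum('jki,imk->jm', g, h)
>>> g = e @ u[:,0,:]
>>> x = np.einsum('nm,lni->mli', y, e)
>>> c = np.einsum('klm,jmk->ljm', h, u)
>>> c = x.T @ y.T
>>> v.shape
(7, 2, 2)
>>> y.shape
(29, 2)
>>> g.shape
(7, 29, 2)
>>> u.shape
(5, 7, 2)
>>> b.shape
(17, 2, 17)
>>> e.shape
(7, 29, 5)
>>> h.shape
(2, 29, 7)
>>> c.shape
(5, 7, 29)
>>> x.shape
(2, 7, 5)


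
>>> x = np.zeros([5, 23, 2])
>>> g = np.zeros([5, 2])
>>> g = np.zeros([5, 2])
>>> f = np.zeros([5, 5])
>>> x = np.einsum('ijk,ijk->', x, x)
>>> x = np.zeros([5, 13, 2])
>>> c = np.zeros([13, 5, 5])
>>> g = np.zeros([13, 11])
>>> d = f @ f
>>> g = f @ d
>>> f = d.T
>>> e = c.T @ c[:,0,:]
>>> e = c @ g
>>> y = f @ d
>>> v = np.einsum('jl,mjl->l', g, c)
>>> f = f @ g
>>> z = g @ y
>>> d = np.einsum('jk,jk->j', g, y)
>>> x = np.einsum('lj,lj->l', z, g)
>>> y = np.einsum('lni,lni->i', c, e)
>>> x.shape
(5,)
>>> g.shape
(5, 5)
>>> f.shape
(5, 5)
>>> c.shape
(13, 5, 5)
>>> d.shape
(5,)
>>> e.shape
(13, 5, 5)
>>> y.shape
(5,)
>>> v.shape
(5,)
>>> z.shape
(5, 5)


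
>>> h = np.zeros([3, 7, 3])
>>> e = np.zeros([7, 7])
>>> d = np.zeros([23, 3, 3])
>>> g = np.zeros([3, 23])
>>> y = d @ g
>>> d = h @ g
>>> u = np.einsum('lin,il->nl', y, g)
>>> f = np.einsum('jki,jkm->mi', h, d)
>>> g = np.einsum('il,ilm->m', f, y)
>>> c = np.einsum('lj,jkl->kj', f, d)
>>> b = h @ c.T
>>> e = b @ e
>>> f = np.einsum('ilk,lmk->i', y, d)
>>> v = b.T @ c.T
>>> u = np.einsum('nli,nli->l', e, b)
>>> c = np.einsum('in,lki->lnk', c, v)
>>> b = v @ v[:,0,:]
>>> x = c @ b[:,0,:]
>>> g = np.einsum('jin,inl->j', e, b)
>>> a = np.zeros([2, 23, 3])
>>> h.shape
(3, 7, 3)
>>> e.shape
(3, 7, 7)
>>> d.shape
(3, 7, 23)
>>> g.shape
(3,)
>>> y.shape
(23, 3, 23)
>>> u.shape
(7,)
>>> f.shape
(23,)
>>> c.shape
(7, 3, 7)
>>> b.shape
(7, 7, 7)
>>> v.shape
(7, 7, 7)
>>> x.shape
(7, 3, 7)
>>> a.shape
(2, 23, 3)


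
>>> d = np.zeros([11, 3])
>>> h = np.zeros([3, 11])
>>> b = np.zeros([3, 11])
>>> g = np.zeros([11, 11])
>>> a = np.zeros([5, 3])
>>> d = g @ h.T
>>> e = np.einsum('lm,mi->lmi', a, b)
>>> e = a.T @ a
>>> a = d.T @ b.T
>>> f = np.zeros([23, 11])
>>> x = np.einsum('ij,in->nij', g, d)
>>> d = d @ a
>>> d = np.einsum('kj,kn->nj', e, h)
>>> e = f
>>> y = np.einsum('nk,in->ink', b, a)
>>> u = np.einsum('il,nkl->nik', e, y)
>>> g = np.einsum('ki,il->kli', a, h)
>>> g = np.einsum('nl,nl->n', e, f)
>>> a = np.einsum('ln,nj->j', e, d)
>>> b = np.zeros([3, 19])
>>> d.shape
(11, 3)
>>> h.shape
(3, 11)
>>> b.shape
(3, 19)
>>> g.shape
(23,)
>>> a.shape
(3,)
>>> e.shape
(23, 11)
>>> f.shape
(23, 11)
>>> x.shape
(3, 11, 11)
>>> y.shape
(3, 3, 11)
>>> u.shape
(3, 23, 3)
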